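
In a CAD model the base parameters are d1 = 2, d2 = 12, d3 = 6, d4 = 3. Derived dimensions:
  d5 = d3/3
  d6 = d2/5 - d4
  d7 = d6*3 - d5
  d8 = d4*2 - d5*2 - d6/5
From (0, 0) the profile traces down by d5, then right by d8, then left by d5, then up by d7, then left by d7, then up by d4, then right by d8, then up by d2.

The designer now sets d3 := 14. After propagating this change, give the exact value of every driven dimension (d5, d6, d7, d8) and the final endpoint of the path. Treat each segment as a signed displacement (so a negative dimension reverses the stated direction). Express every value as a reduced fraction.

Apply edit: d3 := 14
  d5 = d3/3 = 14/3
  d6 = d2/5 - d4 = -3/5
  d7 = d6*3 - d5 = -97/15
  d8 = d4*2 - d5*2 - d6/5 = -241/75
Walk from origin (0, 0):
  seg 1: down by d5 = 14/3 → (0, -14/3)
  seg 2: right by d8 = -241/75 → (-241/75, -14/3)
  seg 3: left by d5 = 14/3 → (-197/25, -14/3)
  seg 4: up by d7 = -97/15 → (-197/25, -167/15)
  seg 5: left by d7 = -97/15 → (-106/75, -167/15)
  seg 6: up by d4 = 3 → (-106/75, -122/15)
  seg 7: right by d8 = -241/75 → (-347/75, -122/15)
  seg 8: up by d2 = 12 → (-347/75, 58/15)

d5 = 14/3
d6 = -3/5
d7 = -97/15
d8 = -241/75
endpoint = (-347/75, 58/15)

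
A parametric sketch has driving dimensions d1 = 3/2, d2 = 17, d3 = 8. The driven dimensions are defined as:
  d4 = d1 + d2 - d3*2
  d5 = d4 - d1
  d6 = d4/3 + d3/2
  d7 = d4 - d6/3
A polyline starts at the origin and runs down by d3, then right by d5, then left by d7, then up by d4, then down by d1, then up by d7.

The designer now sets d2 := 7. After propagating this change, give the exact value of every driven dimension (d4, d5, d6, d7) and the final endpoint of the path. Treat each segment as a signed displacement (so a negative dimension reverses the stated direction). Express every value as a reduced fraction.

d4 = -15/2
d5 = -9
d6 = 3/2
d7 = -8
endpoint = (-1, -25)

Apply edit: d2 := 7
  d4 = d1 + d2 - d3*2 = -15/2
  d5 = d4 - d1 = -9
  d6 = d4/3 + d3/2 = 3/2
  d7 = d4 - d6/3 = -8
Walk from origin (0, 0):
  seg 1: down by d3 = 8 → (0, -8)
  seg 2: right by d5 = -9 → (-9, -8)
  seg 3: left by d7 = -8 → (-1, -8)
  seg 4: up by d4 = -15/2 → (-1, -31/2)
  seg 5: down by d1 = 3/2 → (-1, -17)
  seg 6: up by d7 = -8 → (-1, -25)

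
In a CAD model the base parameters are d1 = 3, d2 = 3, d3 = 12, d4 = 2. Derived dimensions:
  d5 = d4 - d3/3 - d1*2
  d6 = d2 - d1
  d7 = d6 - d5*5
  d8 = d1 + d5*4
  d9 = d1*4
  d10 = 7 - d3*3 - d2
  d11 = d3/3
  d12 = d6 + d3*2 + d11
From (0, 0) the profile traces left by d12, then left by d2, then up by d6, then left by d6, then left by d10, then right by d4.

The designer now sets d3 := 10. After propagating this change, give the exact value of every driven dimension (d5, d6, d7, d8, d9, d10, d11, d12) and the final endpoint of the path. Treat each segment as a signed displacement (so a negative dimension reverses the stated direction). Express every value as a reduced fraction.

d5 = -22/3
d6 = 0
d7 = 110/3
d8 = -79/3
d9 = 12
d10 = -26
d11 = 10/3
d12 = 70/3
endpoint = (5/3, 0)

Apply edit: d3 := 10
  d5 = d4 - d3/3 - d1*2 = -22/3
  d6 = d2 - d1 = 0
  d7 = d6 - d5*5 = 110/3
  d8 = d1 + d5*4 = -79/3
  d9 = d1*4 = 12
  d10 = 7 - d3*3 - d2 = -26
  d11 = d3/3 = 10/3
  d12 = d6 + d3*2 + d11 = 70/3
Walk from origin (0, 0):
  seg 1: left by d12 = 70/3 → (-70/3, 0)
  seg 2: left by d2 = 3 → (-79/3, 0)
  seg 3: up by d6 = 0 → (-79/3, 0)
  seg 4: left by d6 = 0 → (-79/3, 0)
  seg 5: left by d10 = -26 → (-1/3, 0)
  seg 6: right by d4 = 2 → (5/3, 0)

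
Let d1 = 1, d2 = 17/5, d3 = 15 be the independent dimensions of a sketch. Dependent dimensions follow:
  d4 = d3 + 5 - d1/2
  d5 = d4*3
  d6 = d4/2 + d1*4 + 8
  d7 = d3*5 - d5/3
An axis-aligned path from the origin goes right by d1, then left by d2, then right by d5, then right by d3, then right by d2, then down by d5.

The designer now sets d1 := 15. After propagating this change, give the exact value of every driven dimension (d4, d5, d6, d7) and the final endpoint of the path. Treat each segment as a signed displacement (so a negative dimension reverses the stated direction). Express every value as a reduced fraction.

Apply edit: d1 := 15
  d4 = d3 + 5 - d1/2 = 25/2
  d5 = d4*3 = 75/2
  d6 = d4/2 + d1*4 + 8 = 297/4
  d7 = d3*5 - d5/3 = 125/2
Walk from origin (0, 0):
  seg 1: right by d1 = 15 → (15, 0)
  seg 2: left by d2 = 17/5 → (58/5, 0)
  seg 3: right by d5 = 75/2 → (491/10, 0)
  seg 4: right by d3 = 15 → (641/10, 0)
  seg 5: right by d2 = 17/5 → (135/2, 0)
  seg 6: down by d5 = 75/2 → (135/2, -75/2)

d4 = 25/2
d5 = 75/2
d6 = 297/4
d7 = 125/2
endpoint = (135/2, -75/2)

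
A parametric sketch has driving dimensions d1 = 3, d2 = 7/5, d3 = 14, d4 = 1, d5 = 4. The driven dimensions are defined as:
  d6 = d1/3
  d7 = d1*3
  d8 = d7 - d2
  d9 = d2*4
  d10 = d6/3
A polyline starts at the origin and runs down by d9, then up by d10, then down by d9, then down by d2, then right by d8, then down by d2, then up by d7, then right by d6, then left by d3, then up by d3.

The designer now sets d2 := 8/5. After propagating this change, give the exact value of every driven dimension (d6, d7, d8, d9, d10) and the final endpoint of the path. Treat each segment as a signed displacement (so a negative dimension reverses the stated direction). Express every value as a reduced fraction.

Apply edit: d2 := 8/5
  d6 = d1/3 = 1
  d7 = d1*3 = 9
  d8 = d7 - d2 = 37/5
  d9 = d2*4 = 32/5
  d10 = d6/3 = 1/3
Walk from origin (0, 0):
  seg 1: down by d9 = 32/5 → (0, -32/5)
  seg 2: up by d10 = 1/3 → (0, -91/15)
  seg 3: down by d9 = 32/5 → (0, -187/15)
  seg 4: down by d2 = 8/5 → (0, -211/15)
  seg 5: right by d8 = 37/5 → (37/5, -211/15)
  seg 6: down by d2 = 8/5 → (37/5, -47/3)
  seg 7: up by d7 = 9 → (37/5, -20/3)
  seg 8: right by d6 = 1 → (42/5, -20/3)
  seg 9: left by d3 = 14 → (-28/5, -20/3)
  seg 10: up by d3 = 14 → (-28/5, 22/3)

d6 = 1
d7 = 9
d8 = 37/5
d9 = 32/5
d10 = 1/3
endpoint = (-28/5, 22/3)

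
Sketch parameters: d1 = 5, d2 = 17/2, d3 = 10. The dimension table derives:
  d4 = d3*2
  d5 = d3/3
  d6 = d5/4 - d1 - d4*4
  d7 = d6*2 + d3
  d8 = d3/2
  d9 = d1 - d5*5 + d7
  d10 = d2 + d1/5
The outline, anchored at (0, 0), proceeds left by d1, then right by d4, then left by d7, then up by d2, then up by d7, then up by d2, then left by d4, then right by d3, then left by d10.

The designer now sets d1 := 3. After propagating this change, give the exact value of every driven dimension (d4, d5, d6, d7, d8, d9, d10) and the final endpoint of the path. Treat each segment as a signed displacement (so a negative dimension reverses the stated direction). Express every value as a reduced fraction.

Apply edit: d1 := 3
  d4 = d3*2 = 20
  d5 = d3/3 = 10/3
  d6 = d5/4 - d1 - d4*4 = -493/6
  d7 = d6*2 + d3 = -463/3
  d8 = d3/2 = 5
  d9 = d1 - d5*5 + d7 = -168
  d10 = d2 + d1/5 = 91/10
Walk from origin (0, 0):
  seg 1: left by d1 = 3 → (-3, 0)
  seg 2: right by d4 = 20 → (17, 0)
  seg 3: left by d7 = -463/3 → (514/3, 0)
  seg 4: up by d2 = 17/2 → (514/3, 17/2)
  seg 5: up by d7 = -463/3 → (514/3, -875/6)
  seg 6: up by d2 = 17/2 → (514/3, -412/3)
  seg 7: left by d4 = 20 → (454/3, -412/3)
  seg 8: right by d3 = 10 → (484/3, -412/3)
  seg 9: left by d10 = 91/10 → (4567/30, -412/3)

d4 = 20
d5 = 10/3
d6 = -493/6
d7 = -463/3
d8 = 5
d9 = -168
d10 = 91/10
endpoint = (4567/30, -412/3)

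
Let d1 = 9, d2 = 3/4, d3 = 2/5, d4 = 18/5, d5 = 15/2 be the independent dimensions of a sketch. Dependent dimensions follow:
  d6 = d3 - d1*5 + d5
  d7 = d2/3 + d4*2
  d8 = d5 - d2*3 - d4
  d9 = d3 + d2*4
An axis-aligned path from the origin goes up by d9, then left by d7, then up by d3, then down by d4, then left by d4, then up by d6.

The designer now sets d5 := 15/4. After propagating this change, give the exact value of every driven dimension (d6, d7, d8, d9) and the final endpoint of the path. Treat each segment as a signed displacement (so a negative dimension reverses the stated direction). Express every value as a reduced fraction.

Apply edit: d5 := 15/4
  d6 = d3 - d1*5 + d5 = -817/20
  d7 = d2/3 + d4*2 = 149/20
  d8 = d5 - d2*3 - d4 = -21/10
  d9 = d3 + d2*4 = 17/5
Walk from origin (0, 0):
  seg 1: up by d9 = 17/5 → (0, 17/5)
  seg 2: left by d7 = 149/20 → (-149/20, 17/5)
  seg 3: up by d3 = 2/5 → (-149/20, 19/5)
  seg 4: down by d4 = 18/5 → (-149/20, 1/5)
  seg 5: left by d4 = 18/5 → (-221/20, 1/5)
  seg 6: up by d6 = -817/20 → (-221/20, -813/20)

d6 = -817/20
d7 = 149/20
d8 = -21/10
d9 = 17/5
endpoint = (-221/20, -813/20)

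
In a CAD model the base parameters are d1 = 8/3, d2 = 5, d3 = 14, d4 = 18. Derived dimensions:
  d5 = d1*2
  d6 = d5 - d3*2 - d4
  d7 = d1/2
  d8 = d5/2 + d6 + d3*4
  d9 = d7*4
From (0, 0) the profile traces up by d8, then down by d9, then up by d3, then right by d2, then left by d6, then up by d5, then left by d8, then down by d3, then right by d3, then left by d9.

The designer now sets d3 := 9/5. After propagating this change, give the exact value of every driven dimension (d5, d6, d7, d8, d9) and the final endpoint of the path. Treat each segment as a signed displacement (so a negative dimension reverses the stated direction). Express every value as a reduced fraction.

Apply edit: d3 := 9/5
  d5 = d1*2 = 16/3
  d6 = d5 - d3*2 - d4 = -244/15
  d7 = d1/2 = 4/3
  d8 = d5/2 + d6 + d3*4 = -32/5
  d9 = d7*4 = 16/3
Walk from origin (0, 0):
  seg 1: up by d8 = -32/5 → (0, -32/5)
  seg 2: down by d9 = 16/3 → (0, -176/15)
  seg 3: up by d3 = 9/5 → (0, -149/15)
  seg 4: right by d2 = 5 → (5, -149/15)
  seg 5: left by d6 = -244/15 → (319/15, -149/15)
  seg 6: up by d5 = 16/3 → (319/15, -23/5)
  seg 7: left by d8 = -32/5 → (83/3, -23/5)
  seg 8: down by d3 = 9/5 → (83/3, -32/5)
  seg 9: right by d3 = 9/5 → (442/15, -32/5)
  seg 10: left by d9 = 16/3 → (362/15, -32/5)

d5 = 16/3
d6 = -244/15
d7 = 4/3
d8 = -32/5
d9 = 16/3
endpoint = (362/15, -32/5)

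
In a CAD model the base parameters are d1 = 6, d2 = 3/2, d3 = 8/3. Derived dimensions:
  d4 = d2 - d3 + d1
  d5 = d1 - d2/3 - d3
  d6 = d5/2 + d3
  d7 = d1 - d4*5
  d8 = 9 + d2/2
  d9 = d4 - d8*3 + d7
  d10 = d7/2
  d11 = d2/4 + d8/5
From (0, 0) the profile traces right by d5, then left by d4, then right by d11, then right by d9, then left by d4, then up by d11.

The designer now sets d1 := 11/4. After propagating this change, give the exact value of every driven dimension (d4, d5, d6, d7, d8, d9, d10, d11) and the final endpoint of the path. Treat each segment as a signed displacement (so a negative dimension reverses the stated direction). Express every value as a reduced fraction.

d4 = 19/12
d5 = -5/12
d6 = 59/24
d7 = -31/6
d8 = 39/4
d9 = -197/6
d10 = -31/12
d11 = 93/40
endpoint = (-4091/120, 93/40)

Apply edit: d1 := 11/4
  d4 = d2 - d3 + d1 = 19/12
  d5 = d1 - d2/3 - d3 = -5/12
  d6 = d5/2 + d3 = 59/24
  d7 = d1 - d4*5 = -31/6
  d8 = 9 + d2/2 = 39/4
  d9 = d4 - d8*3 + d7 = -197/6
  d10 = d7/2 = -31/12
  d11 = d2/4 + d8/5 = 93/40
Walk from origin (0, 0):
  seg 1: right by d5 = -5/12 → (-5/12, 0)
  seg 2: left by d4 = 19/12 → (-2, 0)
  seg 3: right by d11 = 93/40 → (13/40, 0)
  seg 4: right by d9 = -197/6 → (-3901/120, 0)
  seg 5: left by d4 = 19/12 → (-4091/120, 0)
  seg 6: up by d11 = 93/40 → (-4091/120, 93/40)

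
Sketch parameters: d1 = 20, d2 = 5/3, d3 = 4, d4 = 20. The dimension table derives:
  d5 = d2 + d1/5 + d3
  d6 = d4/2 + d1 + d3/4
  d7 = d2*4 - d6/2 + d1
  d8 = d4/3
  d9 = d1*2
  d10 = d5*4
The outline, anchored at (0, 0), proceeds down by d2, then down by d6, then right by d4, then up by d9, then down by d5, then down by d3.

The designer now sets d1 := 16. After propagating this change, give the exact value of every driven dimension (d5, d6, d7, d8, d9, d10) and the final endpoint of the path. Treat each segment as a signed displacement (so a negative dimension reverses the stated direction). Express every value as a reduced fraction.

d5 = 133/15
d6 = 27
d7 = 55/6
d8 = 20/3
d9 = 32
d10 = 532/15
endpoint = (20, -143/15)

Apply edit: d1 := 16
  d5 = d2 + d1/5 + d3 = 133/15
  d6 = d4/2 + d1 + d3/4 = 27
  d7 = d2*4 - d6/2 + d1 = 55/6
  d8 = d4/3 = 20/3
  d9 = d1*2 = 32
  d10 = d5*4 = 532/15
Walk from origin (0, 0):
  seg 1: down by d2 = 5/3 → (0, -5/3)
  seg 2: down by d6 = 27 → (0, -86/3)
  seg 3: right by d4 = 20 → (20, -86/3)
  seg 4: up by d9 = 32 → (20, 10/3)
  seg 5: down by d5 = 133/15 → (20, -83/15)
  seg 6: down by d3 = 4 → (20, -143/15)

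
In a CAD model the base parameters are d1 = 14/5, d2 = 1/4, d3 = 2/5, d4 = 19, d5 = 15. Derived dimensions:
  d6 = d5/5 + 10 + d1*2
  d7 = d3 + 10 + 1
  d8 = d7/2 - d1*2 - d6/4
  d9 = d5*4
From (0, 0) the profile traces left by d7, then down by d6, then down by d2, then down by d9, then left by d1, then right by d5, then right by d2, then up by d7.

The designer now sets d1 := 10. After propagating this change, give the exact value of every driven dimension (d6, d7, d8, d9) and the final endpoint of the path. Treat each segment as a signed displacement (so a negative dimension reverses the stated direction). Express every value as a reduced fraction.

Apply edit: d1 := 10
  d6 = d5/5 + 10 + d1*2 = 33
  d7 = d3 + 10 + 1 = 57/5
  d8 = d7/2 - d1*2 - d6/4 = -451/20
  d9 = d5*4 = 60
Walk from origin (0, 0):
  seg 1: left by d7 = 57/5 → (-57/5, 0)
  seg 2: down by d6 = 33 → (-57/5, -33)
  seg 3: down by d2 = 1/4 → (-57/5, -133/4)
  seg 4: down by d9 = 60 → (-57/5, -373/4)
  seg 5: left by d1 = 10 → (-107/5, -373/4)
  seg 6: right by d5 = 15 → (-32/5, -373/4)
  seg 7: right by d2 = 1/4 → (-123/20, -373/4)
  seg 8: up by d7 = 57/5 → (-123/20, -1637/20)

d6 = 33
d7 = 57/5
d8 = -451/20
d9 = 60
endpoint = (-123/20, -1637/20)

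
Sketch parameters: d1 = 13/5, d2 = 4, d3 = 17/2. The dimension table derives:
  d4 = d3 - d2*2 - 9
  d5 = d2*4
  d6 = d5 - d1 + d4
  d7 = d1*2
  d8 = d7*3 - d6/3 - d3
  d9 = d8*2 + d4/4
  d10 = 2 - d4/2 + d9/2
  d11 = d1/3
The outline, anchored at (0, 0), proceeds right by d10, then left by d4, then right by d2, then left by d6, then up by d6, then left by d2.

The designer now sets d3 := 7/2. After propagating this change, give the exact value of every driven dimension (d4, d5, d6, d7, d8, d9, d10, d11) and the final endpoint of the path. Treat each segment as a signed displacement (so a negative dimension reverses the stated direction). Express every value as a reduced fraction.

Apply edit: d3 := 7/2
  d4 = d3 - d2*2 - 9 = -27/2
  d5 = d2*4 = 16
  d6 = d5 - d1 + d4 = -1/10
  d7 = d1*2 = 26/5
  d8 = d7*3 - d6/3 - d3 = 182/15
  d9 = d8*2 + d4/4 = 2507/120
  d10 = 2 - d4/2 + d9/2 = 4607/240
  d11 = d1/3 = 13/15
Walk from origin (0, 0):
  seg 1: right by d10 = 4607/240 → (4607/240, 0)
  seg 2: left by d4 = -27/2 → (7847/240, 0)
  seg 3: right by d2 = 4 → (8807/240, 0)
  seg 4: left by d6 = -1/10 → (8831/240, 0)
  seg 5: up by d6 = -1/10 → (8831/240, -1/10)
  seg 6: left by d2 = 4 → (7871/240, -1/10)

d4 = -27/2
d5 = 16
d6 = -1/10
d7 = 26/5
d8 = 182/15
d9 = 2507/120
d10 = 4607/240
d11 = 13/15
endpoint = (7871/240, -1/10)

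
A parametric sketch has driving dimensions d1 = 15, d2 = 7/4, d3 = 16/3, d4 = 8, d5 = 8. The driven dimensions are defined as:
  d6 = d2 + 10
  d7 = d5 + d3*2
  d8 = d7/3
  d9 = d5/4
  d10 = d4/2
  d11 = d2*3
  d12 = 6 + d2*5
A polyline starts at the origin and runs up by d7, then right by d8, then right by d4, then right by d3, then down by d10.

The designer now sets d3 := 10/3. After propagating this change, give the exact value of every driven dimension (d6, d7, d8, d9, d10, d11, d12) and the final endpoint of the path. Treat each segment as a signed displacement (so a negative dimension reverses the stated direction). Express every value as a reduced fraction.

Apply edit: d3 := 10/3
  d6 = d2 + 10 = 47/4
  d7 = d5 + d3*2 = 44/3
  d8 = d7/3 = 44/9
  d9 = d5/4 = 2
  d10 = d4/2 = 4
  d11 = d2*3 = 21/4
  d12 = 6 + d2*5 = 59/4
Walk from origin (0, 0):
  seg 1: up by d7 = 44/3 → (0, 44/3)
  seg 2: right by d8 = 44/9 → (44/9, 44/3)
  seg 3: right by d4 = 8 → (116/9, 44/3)
  seg 4: right by d3 = 10/3 → (146/9, 44/3)
  seg 5: down by d10 = 4 → (146/9, 32/3)

d6 = 47/4
d7 = 44/3
d8 = 44/9
d9 = 2
d10 = 4
d11 = 21/4
d12 = 59/4
endpoint = (146/9, 32/3)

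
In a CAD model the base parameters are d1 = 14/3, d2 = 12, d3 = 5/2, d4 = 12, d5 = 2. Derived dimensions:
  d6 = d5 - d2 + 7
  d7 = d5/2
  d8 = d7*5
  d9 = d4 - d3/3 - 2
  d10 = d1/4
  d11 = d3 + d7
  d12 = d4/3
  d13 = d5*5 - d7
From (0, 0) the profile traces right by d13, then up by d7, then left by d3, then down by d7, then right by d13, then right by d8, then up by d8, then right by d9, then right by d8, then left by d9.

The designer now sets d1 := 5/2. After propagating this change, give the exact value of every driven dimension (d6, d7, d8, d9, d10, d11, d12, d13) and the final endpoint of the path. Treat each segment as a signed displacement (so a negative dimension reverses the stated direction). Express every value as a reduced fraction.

Apply edit: d1 := 5/2
  d6 = d5 - d2 + 7 = -3
  d7 = d5/2 = 1
  d8 = d7*5 = 5
  d9 = d4 - d3/3 - 2 = 55/6
  d10 = d1/4 = 5/8
  d11 = d3 + d7 = 7/2
  d12 = d4/3 = 4
  d13 = d5*5 - d7 = 9
Walk from origin (0, 0):
  seg 1: right by d13 = 9 → (9, 0)
  seg 2: up by d7 = 1 → (9, 1)
  seg 3: left by d3 = 5/2 → (13/2, 1)
  seg 4: down by d7 = 1 → (13/2, 0)
  seg 5: right by d13 = 9 → (31/2, 0)
  seg 6: right by d8 = 5 → (41/2, 0)
  seg 7: up by d8 = 5 → (41/2, 5)
  seg 8: right by d9 = 55/6 → (89/3, 5)
  seg 9: right by d8 = 5 → (104/3, 5)
  seg 10: left by d9 = 55/6 → (51/2, 5)

d6 = -3
d7 = 1
d8 = 5
d9 = 55/6
d10 = 5/8
d11 = 7/2
d12 = 4
d13 = 9
endpoint = (51/2, 5)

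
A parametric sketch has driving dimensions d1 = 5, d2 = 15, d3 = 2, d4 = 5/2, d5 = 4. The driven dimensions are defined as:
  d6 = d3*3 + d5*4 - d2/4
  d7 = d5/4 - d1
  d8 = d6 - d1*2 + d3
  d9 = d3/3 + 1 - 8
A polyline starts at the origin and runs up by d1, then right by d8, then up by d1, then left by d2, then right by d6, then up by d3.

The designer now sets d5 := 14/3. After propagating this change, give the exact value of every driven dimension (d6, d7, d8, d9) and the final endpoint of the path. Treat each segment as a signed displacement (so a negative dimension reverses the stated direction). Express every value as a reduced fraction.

d6 = 251/12
d7 = -23/6
d8 = 155/12
d9 = -19/3
endpoint = (113/6, 12)

Apply edit: d5 := 14/3
  d6 = d3*3 + d5*4 - d2/4 = 251/12
  d7 = d5/4 - d1 = -23/6
  d8 = d6 - d1*2 + d3 = 155/12
  d9 = d3/3 + 1 - 8 = -19/3
Walk from origin (0, 0):
  seg 1: up by d1 = 5 → (0, 5)
  seg 2: right by d8 = 155/12 → (155/12, 5)
  seg 3: up by d1 = 5 → (155/12, 10)
  seg 4: left by d2 = 15 → (-25/12, 10)
  seg 5: right by d6 = 251/12 → (113/6, 10)
  seg 6: up by d3 = 2 → (113/6, 12)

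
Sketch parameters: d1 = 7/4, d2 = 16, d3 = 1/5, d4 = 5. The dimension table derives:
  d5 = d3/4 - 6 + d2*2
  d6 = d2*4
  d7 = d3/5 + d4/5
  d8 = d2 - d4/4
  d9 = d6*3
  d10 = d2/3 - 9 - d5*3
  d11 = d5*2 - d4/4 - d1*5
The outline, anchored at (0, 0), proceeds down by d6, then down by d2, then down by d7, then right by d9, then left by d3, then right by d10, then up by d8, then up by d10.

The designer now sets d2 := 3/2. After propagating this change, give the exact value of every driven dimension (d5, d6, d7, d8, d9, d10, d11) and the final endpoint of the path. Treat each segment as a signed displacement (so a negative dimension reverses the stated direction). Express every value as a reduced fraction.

d5 = -59/20
d6 = 6
d7 = 26/25
d8 = 1/4
d9 = 18
d10 = 7/20
d11 = -159/10
endpoint = (363/20, -397/50)

Apply edit: d2 := 3/2
  d5 = d3/4 - 6 + d2*2 = -59/20
  d6 = d2*4 = 6
  d7 = d3/5 + d4/5 = 26/25
  d8 = d2 - d4/4 = 1/4
  d9 = d6*3 = 18
  d10 = d2/3 - 9 - d5*3 = 7/20
  d11 = d5*2 - d4/4 - d1*5 = -159/10
Walk from origin (0, 0):
  seg 1: down by d6 = 6 → (0, -6)
  seg 2: down by d2 = 3/2 → (0, -15/2)
  seg 3: down by d7 = 26/25 → (0, -427/50)
  seg 4: right by d9 = 18 → (18, -427/50)
  seg 5: left by d3 = 1/5 → (89/5, -427/50)
  seg 6: right by d10 = 7/20 → (363/20, -427/50)
  seg 7: up by d8 = 1/4 → (363/20, -829/100)
  seg 8: up by d10 = 7/20 → (363/20, -397/50)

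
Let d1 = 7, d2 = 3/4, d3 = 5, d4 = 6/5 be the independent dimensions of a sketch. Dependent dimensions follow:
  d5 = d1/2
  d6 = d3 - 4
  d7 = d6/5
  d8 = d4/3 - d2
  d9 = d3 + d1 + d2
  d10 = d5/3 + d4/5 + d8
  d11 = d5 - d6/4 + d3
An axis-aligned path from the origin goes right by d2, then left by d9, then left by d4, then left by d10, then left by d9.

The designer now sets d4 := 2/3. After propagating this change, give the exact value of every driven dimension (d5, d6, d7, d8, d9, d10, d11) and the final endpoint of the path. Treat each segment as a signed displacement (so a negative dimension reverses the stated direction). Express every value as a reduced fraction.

d5 = 7/2
d6 = 1
d7 = 1/5
d8 = -19/36
d9 = 51/4
d10 = 139/180
d11 = 33/4
endpoint = (-2357/90, 0)

Apply edit: d4 := 2/3
  d5 = d1/2 = 7/2
  d6 = d3 - 4 = 1
  d7 = d6/5 = 1/5
  d8 = d4/3 - d2 = -19/36
  d9 = d3 + d1 + d2 = 51/4
  d10 = d5/3 + d4/5 + d8 = 139/180
  d11 = d5 - d6/4 + d3 = 33/4
Walk from origin (0, 0):
  seg 1: right by d2 = 3/4 → (3/4, 0)
  seg 2: left by d9 = 51/4 → (-12, 0)
  seg 3: left by d4 = 2/3 → (-38/3, 0)
  seg 4: left by d10 = 139/180 → (-2419/180, 0)
  seg 5: left by d9 = 51/4 → (-2357/90, 0)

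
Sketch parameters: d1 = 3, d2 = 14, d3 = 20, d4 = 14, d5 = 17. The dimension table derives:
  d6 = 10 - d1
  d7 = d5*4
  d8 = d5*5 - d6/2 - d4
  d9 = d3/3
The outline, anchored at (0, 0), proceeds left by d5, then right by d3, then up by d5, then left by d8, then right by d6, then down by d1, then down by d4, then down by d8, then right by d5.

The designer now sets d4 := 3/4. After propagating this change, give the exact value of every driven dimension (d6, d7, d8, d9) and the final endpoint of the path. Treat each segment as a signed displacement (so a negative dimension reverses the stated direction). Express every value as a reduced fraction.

Apply edit: d4 := 3/4
  d6 = 10 - d1 = 7
  d7 = d5*4 = 68
  d8 = d5*5 - d6/2 - d4 = 323/4
  d9 = d3/3 = 20/3
Walk from origin (0, 0):
  seg 1: left by d5 = 17 → (-17, 0)
  seg 2: right by d3 = 20 → (3, 0)
  seg 3: up by d5 = 17 → (3, 17)
  seg 4: left by d8 = 323/4 → (-311/4, 17)
  seg 5: right by d6 = 7 → (-283/4, 17)
  seg 6: down by d1 = 3 → (-283/4, 14)
  seg 7: down by d4 = 3/4 → (-283/4, 53/4)
  seg 8: down by d8 = 323/4 → (-283/4, -135/2)
  seg 9: right by d5 = 17 → (-215/4, -135/2)

d6 = 7
d7 = 68
d8 = 323/4
d9 = 20/3
endpoint = (-215/4, -135/2)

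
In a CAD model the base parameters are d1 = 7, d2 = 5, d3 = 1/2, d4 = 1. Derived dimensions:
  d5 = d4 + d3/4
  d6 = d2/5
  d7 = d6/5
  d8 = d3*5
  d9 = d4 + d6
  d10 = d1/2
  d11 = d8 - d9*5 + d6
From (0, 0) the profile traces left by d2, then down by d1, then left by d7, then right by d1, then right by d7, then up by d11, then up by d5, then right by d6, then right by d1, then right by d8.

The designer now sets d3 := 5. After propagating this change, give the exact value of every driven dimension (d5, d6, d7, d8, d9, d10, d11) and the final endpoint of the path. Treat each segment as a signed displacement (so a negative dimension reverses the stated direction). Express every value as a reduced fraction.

d5 = 9/4
d6 = 1
d7 = 1/5
d8 = 25
d9 = 2
d10 = 7/2
d11 = 16
endpoint = (35, 45/4)

Apply edit: d3 := 5
  d5 = d4 + d3/4 = 9/4
  d6 = d2/5 = 1
  d7 = d6/5 = 1/5
  d8 = d3*5 = 25
  d9 = d4 + d6 = 2
  d10 = d1/2 = 7/2
  d11 = d8 - d9*5 + d6 = 16
Walk from origin (0, 0):
  seg 1: left by d2 = 5 → (-5, 0)
  seg 2: down by d1 = 7 → (-5, -7)
  seg 3: left by d7 = 1/5 → (-26/5, -7)
  seg 4: right by d1 = 7 → (9/5, -7)
  seg 5: right by d7 = 1/5 → (2, -7)
  seg 6: up by d11 = 16 → (2, 9)
  seg 7: up by d5 = 9/4 → (2, 45/4)
  seg 8: right by d6 = 1 → (3, 45/4)
  seg 9: right by d1 = 7 → (10, 45/4)
  seg 10: right by d8 = 25 → (35, 45/4)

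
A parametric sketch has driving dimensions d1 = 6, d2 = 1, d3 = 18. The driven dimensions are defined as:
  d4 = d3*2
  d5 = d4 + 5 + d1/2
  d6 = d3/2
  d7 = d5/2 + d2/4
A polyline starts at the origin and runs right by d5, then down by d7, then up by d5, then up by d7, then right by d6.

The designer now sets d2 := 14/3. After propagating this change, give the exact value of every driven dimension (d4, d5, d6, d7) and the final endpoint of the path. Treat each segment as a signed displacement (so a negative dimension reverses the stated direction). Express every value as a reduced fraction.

Apply edit: d2 := 14/3
  d4 = d3*2 = 36
  d5 = d4 + 5 + d1/2 = 44
  d6 = d3/2 = 9
  d7 = d5/2 + d2/4 = 139/6
Walk from origin (0, 0):
  seg 1: right by d5 = 44 → (44, 0)
  seg 2: down by d7 = 139/6 → (44, -139/6)
  seg 3: up by d5 = 44 → (44, 125/6)
  seg 4: up by d7 = 139/6 → (44, 44)
  seg 5: right by d6 = 9 → (53, 44)

d4 = 36
d5 = 44
d6 = 9
d7 = 139/6
endpoint = (53, 44)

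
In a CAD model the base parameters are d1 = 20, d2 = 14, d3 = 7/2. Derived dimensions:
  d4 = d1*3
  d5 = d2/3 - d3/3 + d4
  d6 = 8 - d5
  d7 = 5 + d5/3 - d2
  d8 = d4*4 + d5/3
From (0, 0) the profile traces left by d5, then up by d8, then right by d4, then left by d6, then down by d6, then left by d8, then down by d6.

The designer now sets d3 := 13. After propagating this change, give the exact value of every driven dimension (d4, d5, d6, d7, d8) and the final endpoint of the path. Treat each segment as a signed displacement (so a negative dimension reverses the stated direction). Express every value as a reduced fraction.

Apply edit: d3 := 13
  d4 = d1*3 = 60
  d5 = d2/3 - d3/3 + d4 = 181/3
  d6 = 8 - d5 = -157/3
  d7 = 5 + d5/3 - d2 = 100/9
  d8 = d4*4 + d5/3 = 2341/9
Walk from origin (0, 0):
  seg 1: left by d5 = 181/3 → (-181/3, 0)
  seg 2: up by d8 = 2341/9 → (-181/3, 2341/9)
  seg 3: right by d4 = 60 → (-1/3, 2341/9)
  seg 4: left by d6 = -157/3 → (52, 2341/9)
  seg 5: down by d6 = -157/3 → (52, 2812/9)
  seg 6: left by d8 = 2341/9 → (-1873/9, 2812/9)
  seg 7: down by d6 = -157/3 → (-1873/9, 3283/9)

d4 = 60
d5 = 181/3
d6 = -157/3
d7 = 100/9
d8 = 2341/9
endpoint = (-1873/9, 3283/9)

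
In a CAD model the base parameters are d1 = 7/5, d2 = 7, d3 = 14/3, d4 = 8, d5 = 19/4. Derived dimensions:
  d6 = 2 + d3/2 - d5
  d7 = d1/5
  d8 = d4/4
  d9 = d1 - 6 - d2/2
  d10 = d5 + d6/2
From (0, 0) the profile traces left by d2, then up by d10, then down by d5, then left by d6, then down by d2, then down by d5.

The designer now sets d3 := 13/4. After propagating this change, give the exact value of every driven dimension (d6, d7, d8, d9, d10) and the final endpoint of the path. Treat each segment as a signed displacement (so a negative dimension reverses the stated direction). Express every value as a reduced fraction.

Apply edit: d3 := 13/4
  d6 = 2 + d3/2 - d5 = -9/8
  d7 = d1/5 = 7/25
  d8 = d4/4 = 2
  d9 = d1 - 6 - d2/2 = -81/10
  d10 = d5 + d6/2 = 67/16
Walk from origin (0, 0):
  seg 1: left by d2 = 7 → (-7, 0)
  seg 2: up by d10 = 67/16 → (-7, 67/16)
  seg 3: down by d5 = 19/4 → (-7, -9/16)
  seg 4: left by d6 = -9/8 → (-47/8, -9/16)
  seg 5: down by d2 = 7 → (-47/8, -121/16)
  seg 6: down by d5 = 19/4 → (-47/8, -197/16)

d6 = -9/8
d7 = 7/25
d8 = 2
d9 = -81/10
d10 = 67/16
endpoint = (-47/8, -197/16)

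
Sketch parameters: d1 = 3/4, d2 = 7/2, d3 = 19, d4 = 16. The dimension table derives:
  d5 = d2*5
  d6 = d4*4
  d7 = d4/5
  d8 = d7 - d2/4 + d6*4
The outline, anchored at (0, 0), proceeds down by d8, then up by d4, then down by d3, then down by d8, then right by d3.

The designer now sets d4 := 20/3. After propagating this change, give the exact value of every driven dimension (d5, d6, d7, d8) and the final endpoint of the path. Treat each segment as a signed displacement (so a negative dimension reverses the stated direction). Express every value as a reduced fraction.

d5 = 35/2
d6 = 80/3
d7 = 4/3
d8 = 857/8
endpoint = (19, -2719/12)

Apply edit: d4 := 20/3
  d5 = d2*5 = 35/2
  d6 = d4*4 = 80/3
  d7 = d4/5 = 4/3
  d8 = d7 - d2/4 + d6*4 = 857/8
Walk from origin (0, 0):
  seg 1: down by d8 = 857/8 → (0, -857/8)
  seg 2: up by d4 = 20/3 → (0, -2411/24)
  seg 3: down by d3 = 19 → (0, -2867/24)
  seg 4: down by d8 = 857/8 → (0, -2719/12)
  seg 5: right by d3 = 19 → (19, -2719/12)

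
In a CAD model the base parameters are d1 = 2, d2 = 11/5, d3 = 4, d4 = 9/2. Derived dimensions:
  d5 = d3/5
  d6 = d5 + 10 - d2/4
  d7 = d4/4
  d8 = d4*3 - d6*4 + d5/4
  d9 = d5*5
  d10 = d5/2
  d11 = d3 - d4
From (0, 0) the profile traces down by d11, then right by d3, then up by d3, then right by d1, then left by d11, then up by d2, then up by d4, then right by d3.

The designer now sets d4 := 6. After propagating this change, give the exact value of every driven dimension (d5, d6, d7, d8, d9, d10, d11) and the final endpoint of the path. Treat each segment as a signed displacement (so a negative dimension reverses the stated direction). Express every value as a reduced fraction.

d5 = 4/5
d6 = 41/4
d7 = 3/2
d8 = -114/5
d9 = 4
d10 = 2/5
d11 = -2
endpoint = (12, 71/5)

Apply edit: d4 := 6
  d5 = d3/5 = 4/5
  d6 = d5 + 10 - d2/4 = 41/4
  d7 = d4/4 = 3/2
  d8 = d4*3 - d6*4 + d5/4 = -114/5
  d9 = d5*5 = 4
  d10 = d5/2 = 2/5
  d11 = d3 - d4 = -2
Walk from origin (0, 0):
  seg 1: down by d11 = -2 → (0, 2)
  seg 2: right by d3 = 4 → (4, 2)
  seg 3: up by d3 = 4 → (4, 6)
  seg 4: right by d1 = 2 → (6, 6)
  seg 5: left by d11 = -2 → (8, 6)
  seg 6: up by d2 = 11/5 → (8, 41/5)
  seg 7: up by d4 = 6 → (8, 71/5)
  seg 8: right by d3 = 4 → (12, 71/5)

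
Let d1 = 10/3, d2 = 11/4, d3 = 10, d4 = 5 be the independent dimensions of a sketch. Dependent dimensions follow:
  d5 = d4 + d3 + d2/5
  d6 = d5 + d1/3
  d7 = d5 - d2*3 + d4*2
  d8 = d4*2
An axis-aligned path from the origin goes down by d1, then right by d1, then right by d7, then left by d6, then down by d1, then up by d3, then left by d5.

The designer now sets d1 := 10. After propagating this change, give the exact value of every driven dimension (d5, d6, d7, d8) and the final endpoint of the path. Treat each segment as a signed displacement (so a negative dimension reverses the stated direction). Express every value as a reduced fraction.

Apply edit: d1 := 10
  d5 = d4 + d3 + d2/5 = 311/20
  d6 = d5 + d1/3 = 1133/60
  d7 = d5 - d2*3 + d4*2 = 173/10
  d8 = d4*2 = 10
Walk from origin (0, 0):
  seg 1: down by d1 = 10 → (0, -10)
  seg 2: right by d1 = 10 → (10, -10)
  seg 3: right by d7 = 173/10 → (273/10, -10)
  seg 4: left by d6 = 1133/60 → (101/12, -10)
  seg 5: down by d1 = 10 → (101/12, -20)
  seg 6: up by d3 = 10 → (101/12, -10)
  seg 7: left by d5 = 311/20 → (-107/15, -10)

d5 = 311/20
d6 = 1133/60
d7 = 173/10
d8 = 10
endpoint = (-107/15, -10)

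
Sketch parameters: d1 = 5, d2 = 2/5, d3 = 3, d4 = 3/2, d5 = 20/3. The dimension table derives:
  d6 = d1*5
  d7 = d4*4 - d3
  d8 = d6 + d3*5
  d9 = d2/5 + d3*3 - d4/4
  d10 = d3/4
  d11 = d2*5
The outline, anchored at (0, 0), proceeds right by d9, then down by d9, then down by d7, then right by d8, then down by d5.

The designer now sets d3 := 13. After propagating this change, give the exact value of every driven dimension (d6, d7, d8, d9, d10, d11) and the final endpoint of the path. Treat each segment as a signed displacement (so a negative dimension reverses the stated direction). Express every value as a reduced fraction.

d6 = 25
d7 = -7
d8 = 90
d9 = 7741/200
d10 = 13/4
d11 = 2
endpoint = (25741/200, -23023/600)

Apply edit: d3 := 13
  d6 = d1*5 = 25
  d7 = d4*4 - d3 = -7
  d8 = d6 + d3*5 = 90
  d9 = d2/5 + d3*3 - d4/4 = 7741/200
  d10 = d3/4 = 13/4
  d11 = d2*5 = 2
Walk from origin (0, 0):
  seg 1: right by d9 = 7741/200 → (7741/200, 0)
  seg 2: down by d9 = 7741/200 → (7741/200, -7741/200)
  seg 3: down by d7 = -7 → (7741/200, -6341/200)
  seg 4: right by d8 = 90 → (25741/200, -6341/200)
  seg 5: down by d5 = 20/3 → (25741/200, -23023/600)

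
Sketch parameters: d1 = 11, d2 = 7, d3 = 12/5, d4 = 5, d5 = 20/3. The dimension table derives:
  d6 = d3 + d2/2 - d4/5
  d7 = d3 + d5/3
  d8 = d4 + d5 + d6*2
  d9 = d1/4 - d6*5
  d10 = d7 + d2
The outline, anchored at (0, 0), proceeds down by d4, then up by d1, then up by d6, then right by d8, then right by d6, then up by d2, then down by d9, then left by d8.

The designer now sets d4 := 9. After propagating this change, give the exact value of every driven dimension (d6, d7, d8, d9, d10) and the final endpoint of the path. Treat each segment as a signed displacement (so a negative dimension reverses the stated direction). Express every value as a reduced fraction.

Apply edit: d4 := 9
  d6 = d3 + d2/2 - d4/5 = 41/10
  d7 = d3 + d5/3 = 208/45
  d8 = d4 + d5 + d6*2 = 358/15
  d9 = d1/4 - d6*5 = -71/4
  d10 = d7 + d2 = 523/45
Walk from origin (0, 0):
  seg 1: down by d4 = 9 → (0, -9)
  seg 2: up by d1 = 11 → (0, 2)
  seg 3: up by d6 = 41/10 → (0, 61/10)
  seg 4: right by d8 = 358/15 → (358/15, 61/10)
  seg 5: right by d6 = 41/10 → (839/30, 61/10)
  seg 6: up by d2 = 7 → (839/30, 131/10)
  seg 7: down by d9 = -71/4 → (839/30, 617/20)
  seg 8: left by d8 = 358/15 → (41/10, 617/20)

d6 = 41/10
d7 = 208/45
d8 = 358/15
d9 = -71/4
d10 = 523/45
endpoint = (41/10, 617/20)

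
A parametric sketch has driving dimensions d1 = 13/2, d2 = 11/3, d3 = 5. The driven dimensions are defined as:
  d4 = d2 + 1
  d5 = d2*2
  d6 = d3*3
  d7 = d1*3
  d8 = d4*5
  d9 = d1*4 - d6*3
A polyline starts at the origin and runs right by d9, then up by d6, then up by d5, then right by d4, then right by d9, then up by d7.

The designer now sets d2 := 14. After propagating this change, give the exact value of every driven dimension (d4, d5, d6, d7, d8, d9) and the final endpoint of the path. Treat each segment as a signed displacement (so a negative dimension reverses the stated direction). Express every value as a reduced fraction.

d4 = 15
d5 = 28
d6 = 15
d7 = 39/2
d8 = 75
d9 = -19
endpoint = (-23, 125/2)

Apply edit: d2 := 14
  d4 = d2 + 1 = 15
  d5 = d2*2 = 28
  d6 = d3*3 = 15
  d7 = d1*3 = 39/2
  d8 = d4*5 = 75
  d9 = d1*4 - d6*3 = -19
Walk from origin (0, 0):
  seg 1: right by d9 = -19 → (-19, 0)
  seg 2: up by d6 = 15 → (-19, 15)
  seg 3: up by d5 = 28 → (-19, 43)
  seg 4: right by d4 = 15 → (-4, 43)
  seg 5: right by d9 = -19 → (-23, 43)
  seg 6: up by d7 = 39/2 → (-23, 125/2)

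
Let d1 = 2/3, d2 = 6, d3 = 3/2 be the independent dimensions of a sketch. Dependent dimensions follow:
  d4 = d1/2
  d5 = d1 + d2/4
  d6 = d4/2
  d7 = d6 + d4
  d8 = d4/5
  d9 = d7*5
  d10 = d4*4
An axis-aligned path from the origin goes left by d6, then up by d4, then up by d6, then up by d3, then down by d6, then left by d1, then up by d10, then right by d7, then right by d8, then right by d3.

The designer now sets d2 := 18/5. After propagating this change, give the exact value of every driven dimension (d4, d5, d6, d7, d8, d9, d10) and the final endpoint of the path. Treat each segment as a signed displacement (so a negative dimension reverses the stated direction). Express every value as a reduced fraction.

Apply edit: d2 := 18/5
  d4 = d1/2 = 1/3
  d5 = d1 + d2/4 = 47/30
  d6 = d4/2 = 1/6
  d7 = d6 + d4 = 1/2
  d8 = d4/5 = 1/15
  d9 = d7*5 = 5/2
  d10 = d4*4 = 4/3
Walk from origin (0, 0):
  seg 1: left by d6 = 1/6 → (-1/6, 0)
  seg 2: up by d4 = 1/3 → (-1/6, 1/3)
  seg 3: up by d6 = 1/6 → (-1/6, 1/2)
  seg 4: up by d3 = 3/2 → (-1/6, 2)
  seg 5: down by d6 = 1/6 → (-1/6, 11/6)
  seg 6: left by d1 = 2/3 → (-5/6, 11/6)
  seg 7: up by d10 = 4/3 → (-5/6, 19/6)
  seg 8: right by d7 = 1/2 → (-1/3, 19/6)
  seg 9: right by d8 = 1/15 → (-4/15, 19/6)
  seg 10: right by d3 = 3/2 → (37/30, 19/6)

d4 = 1/3
d5 = 47/30
d6 = 1/6
d7 = 1/2
d8 = 1/15
d9 = 5/2
d10 = 4/3
endpoint = (37/30, 19/6)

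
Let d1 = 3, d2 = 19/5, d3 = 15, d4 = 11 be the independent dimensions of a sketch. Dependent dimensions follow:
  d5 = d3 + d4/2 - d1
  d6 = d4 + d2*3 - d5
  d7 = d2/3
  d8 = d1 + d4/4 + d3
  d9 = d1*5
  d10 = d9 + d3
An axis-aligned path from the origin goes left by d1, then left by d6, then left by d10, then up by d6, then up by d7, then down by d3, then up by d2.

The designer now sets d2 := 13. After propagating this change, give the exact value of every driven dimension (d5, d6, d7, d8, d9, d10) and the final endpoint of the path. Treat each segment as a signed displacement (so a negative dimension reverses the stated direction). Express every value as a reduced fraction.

Apply edit: d2 := 13
  d5 = d3 + d4/2 - d1 = 35/2
  d6 = d4 + d2*3 - d5 = 65/2
  d7 = d2/3 = 13/3
  d8 = d1 + d4/4 + d3 = 83/4
  d9 = d1*5 = 15
  d10 = d9 + d3 = 30
Walk from origin (0, 0):
  seg 1: left by d1 = 3 → (-3, 0)
  seg 2: left by d6 = 65/2 → (-71/2, 0)
  seg 3: left by d10 = 30 → (-131/2, 0)
  seg 4: up by d6 = 65/2 → (-131/2, 65/2)
  seg 5: up by d7 = 13/3 → (-131/2, 221/6)
  seg 6: down by d3 = 15 → (-131/2, 131/6)
  seg 7: up by d2 = 13 → (-131/2, 209/6)

d5 = 35/2
d6 = 65/2
d7 = 13/3
d8 = 83/4
d9 = 15
d10 = 30
endpoint = (-131/2, 209/6)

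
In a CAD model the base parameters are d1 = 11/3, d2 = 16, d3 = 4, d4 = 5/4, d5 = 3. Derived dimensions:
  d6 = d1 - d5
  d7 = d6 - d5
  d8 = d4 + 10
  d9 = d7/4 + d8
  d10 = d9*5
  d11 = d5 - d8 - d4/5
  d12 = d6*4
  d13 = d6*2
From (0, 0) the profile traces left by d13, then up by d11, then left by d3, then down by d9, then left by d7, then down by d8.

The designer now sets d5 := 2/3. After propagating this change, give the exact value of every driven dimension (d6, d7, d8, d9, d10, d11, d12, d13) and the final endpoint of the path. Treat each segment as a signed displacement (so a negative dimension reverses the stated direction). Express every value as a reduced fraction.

Apply edit: d5 := 2/3
  d6 = d1 - d5 = 3
  d7 = d6 - d5 = 7/3
  d8 = d4 + 10 = 45/4
  d9 = d7/4 + d8 = 71/6
  d10 = d9*5 = 355/6
  d11 = d5 - d8 - d4/5 = -65/6
  d12 = d6*4 = 12
  d13 = d6*2 = 6
Walk from origin (0, 0):
  seg 1: left by d13 = 6 → (-6, 0)
  seg 2: up by d11 = -65/6 → (-6, -65/6)
  seg 3: left by d3 = 4 → (-10, -65/6)
  seg 4: down by d9 = 71/6 → (-10, -68/3)
  seg 5: left by d7 = 7/3 → (-37/3, -68/3)
  seg 6: down by d8 = 45/4 → (-37/3, -407/12)

d6 = 3
d7 = 7/3
d8 = 45/4
d9 = 71/6
d10 = 355/6
d11 = -65/6
d12 = 12
d13 = 6
endpoint = (-37/3, -407/12)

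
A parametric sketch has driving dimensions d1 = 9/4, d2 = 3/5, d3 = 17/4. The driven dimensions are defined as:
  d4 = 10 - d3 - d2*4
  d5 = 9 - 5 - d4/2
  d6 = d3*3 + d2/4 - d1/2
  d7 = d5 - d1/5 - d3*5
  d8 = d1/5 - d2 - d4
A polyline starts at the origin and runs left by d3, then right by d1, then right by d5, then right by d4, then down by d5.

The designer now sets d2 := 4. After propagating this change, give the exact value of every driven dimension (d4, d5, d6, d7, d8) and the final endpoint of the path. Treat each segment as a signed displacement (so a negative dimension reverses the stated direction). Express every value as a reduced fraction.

d4 = -41/4
d5 = 73/8
d6 = 101/8
d7 = -503/40
d8 = 67/10
endpoint = (-25/8, -73/8)

Apply edit: d2 := 4
  d4 = 10 - d3 - d2*4 = -41/4
  d5 = 9 - 5 - d4/2 = 73/8
  d6 = d3*3 + d2/4 - d1/2 = 101/8
  d7 = d5 - d1/5 - d3*5 = -503/40
  d8 = d1/5 - d2 - d4 = 67/10
Walk from origin (0, 0):
  seg 1: left by d3 = 17/4 → (-17/4, 0)
  seg 2: right by d1 = 9/4 → (-2, 0)
  seg 3: right by d5 = 73/8 → (57/8, 0)
  seg 4: right by d4 = -41/4 → (-25/8, 0)
  seg 5: down by d5 = 73/8 → (-25/8, -73/8)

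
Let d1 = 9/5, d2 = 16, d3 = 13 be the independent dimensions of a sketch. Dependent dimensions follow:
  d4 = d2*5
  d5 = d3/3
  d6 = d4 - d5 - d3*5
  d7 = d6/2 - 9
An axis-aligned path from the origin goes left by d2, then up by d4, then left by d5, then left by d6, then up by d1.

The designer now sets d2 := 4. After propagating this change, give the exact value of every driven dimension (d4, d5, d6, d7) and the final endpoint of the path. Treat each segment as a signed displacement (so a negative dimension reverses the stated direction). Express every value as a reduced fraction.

Apply edit: d2 := 4
  d4 = d2*5 = 20
  d5 = d3/3 = 13/3
  d6 = d4 - d5 - d3*5 = -148/3
  d7 = d6/2 - 9 = -101/3
Walk from origin (0, 0):
  seg 1: left by d2 = 4 → (-4, 0)
  seg 2: up by d4 = 20 → (-4, 20)
  seg 3: left by d5 = 13/3 → (-25/3, 20)
  seg 4: left by d6 = -148/3 → (41, 20)
  seg 5: up by d1 = 9/5 → (41, 109/5)

d4 = 20
d5 = 13/3
d6 = -148/3
d7 = -101/3
endpoint = (41, 109/5)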